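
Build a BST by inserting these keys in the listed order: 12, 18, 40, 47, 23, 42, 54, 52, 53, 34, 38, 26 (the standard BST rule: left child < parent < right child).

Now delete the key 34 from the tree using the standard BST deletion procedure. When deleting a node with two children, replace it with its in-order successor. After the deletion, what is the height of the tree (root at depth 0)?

Insert 12: tree is empty, so 12 becomes the root.
Insert 18: 18 > 12 → go right. Place as right child of 12.
Insert 40: 40 > 12 → go right; 40 > 18 → go right. Place as right child of 18.
Insert 47: 47 > 12 → go right; 47 > 18 → go right; 47 > 40 → go right. Place as right child of 40.
Insert 23: 23 > 12 → go right; 23 > 18 → go right; 23 < 40 → go left. Place as left child of 40.
Insert 42: 42 > 12 → go right; 42 > 18 → go right; 42 > 40 → go right; 42 < 47 → go left. Place as left child of 47.
Insert 54: 54 > 12 → go right; 54 > 18 → go right; 54 > 40 → go right; 54 > 47 → go right. Place as right child of 47.
Insert 52: 52 > 12 → go right; 52 > 18 → go right; 52 > 40 → go right; 52 > 47 → go right; 52 < 54 → go left. Place as left child of 54.
Insert 53: 53 > 12 → go right; 53 > 18 → go right; 53 > 40 → go right; 53 > 47 → go right; 53 < 54 → go left; 53 > 52 → go right. Place as right child of 52.
Insert 34: 34 > 12 → go right; 34 > 18 → go right; 34 < 40 → go left; 34 > 23 → go right. Place as right child of 23.
Insert 38: 38 > 12 → go right; 38 > 18 → go right; 38 < 40 → go left; 38 > 23 → go right; 38 > 34 → go right. Place as right child of 34.
Insert 26: 26 > 12 → go right; 26 > 18 → go right; 26 < 40 → go left; 26 > 23 → go right; 26 < 34 → go left. Place as left child of 34.

Delete 34 (two children — replace with in-order successor).
After deletion, deepest node is 53 at depth 6.

6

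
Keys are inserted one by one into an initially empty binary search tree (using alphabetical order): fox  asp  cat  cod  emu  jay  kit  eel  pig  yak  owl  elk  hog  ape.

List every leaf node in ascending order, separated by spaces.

Insert fox: tree is empty, so fox becomes the root.
Insert asp: asp < fox → go left. Place as left child of fox.
Insert cat: cat < fox → go left; cat > asp → go right. Place as right child of asp.
Insert cod: cod < fox → go left; cod > asp → go right; cod > cat → go right. Place as right child of cat.
Insert emu: emu < fox → go left; emu > asp → go right; emu > cat → go right; emu > cod → go right. Place as right child of cod.
Insert jay: jay > fox → go right. Place as right child of fox.
Insert kit: kit > fox → go right; kit > jay → go right. Place as right child of jay.
Insert eel: eel < fox → go left; eel > asp → go right; eel > cat → go right; eel > cod → go right; eel < emu → go left. Place as left child of emu.
Insert pig: pig > fox → go right; pig > jay → go right; pig > kit → go right. Place as right child of kit.
Insert yak: yak > fox → go right; yak > jay → go right; yak > kit → go right; yak > pig → go right. Place as right child of pig.
Insert owl: owl > fox → go right; owl > jay → go right; owl > kit → go right; owl < pig → go left. Place as left child of pig.
Insert elk: elk < fox → go left; elk > asp → go right; elk > cat → go right; elk > cod → go right; elk < emu → go left; elk > eel → go right. Place as right child of eel.
Insert hog: hog > fox → go right; hog < jay → go left. Place as left child of jay.
Insert ape: ape < fox → go left; ape < asp → go left. Place as left child of asp.

ape elk hog owl yak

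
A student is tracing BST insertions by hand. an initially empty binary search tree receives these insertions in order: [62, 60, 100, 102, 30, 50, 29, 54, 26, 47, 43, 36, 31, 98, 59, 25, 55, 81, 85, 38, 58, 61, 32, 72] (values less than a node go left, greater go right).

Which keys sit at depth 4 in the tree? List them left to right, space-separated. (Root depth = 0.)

62: root
60: left child of 62 (depth 1)
100: right child of 62 (depth 1)
102: right child of 100 (depth 2)
30: left child of 60 (depth 2)
50: right child of 30 (depth 3)
29: left child of 30 (depth 3)
54: right child of 50 (depth 4)
26: left child of 29 (depth 4)
47: left child of 50 (depth 4)
43: left child of 47 (depth 5)
36: left child of 43 (depth 6)
31: left child of 36 (depth 7)
98: left child of 100 (depth 2)
59: right child of 54 (depth 5)
25: left child of 26 (depth 5)
55: left child of 59 (depth 6)
81: left child of 98 (depth 3)
85: right child of 81 (depth 4)
38: right child of 36 (depth 7)
58: right child of 55 (depth 7)
61: right child of 60 (depth 2)
32: right child of 31 (depth 8)
72: left child of 81 (depth 4)

26 47 54 72 85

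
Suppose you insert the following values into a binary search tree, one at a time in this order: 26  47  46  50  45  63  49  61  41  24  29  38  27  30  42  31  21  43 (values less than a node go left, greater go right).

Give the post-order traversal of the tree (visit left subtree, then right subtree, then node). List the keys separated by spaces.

21 24 27 31 30 38 29 43 42 41 45 46 49 61 63 50 47 26

26: root
47: right child of 26 (depth 1)
46: left child of 47 (depth 2)
50: right child of 47 (depth 2)
45: left child of 46 (depth 3)
63: right child of 50 (depth 3)
49: left child of 50 (depth 3)
61: left child of 63 (depth 4)
41: left child of 45 (depth 4)
24: left child of 26 (depth 1)
29: left child of 41 (depth 5)
38: right child of 29 (depth 6)
27: left child of 29 (depth 6)
30: left child of 38 (depth 7)
42: right child of 41 (depth 5)
31: right child of 30 (depth 8)
21: left child of 24 (depth 2)
43: right child of 42 (depth 6)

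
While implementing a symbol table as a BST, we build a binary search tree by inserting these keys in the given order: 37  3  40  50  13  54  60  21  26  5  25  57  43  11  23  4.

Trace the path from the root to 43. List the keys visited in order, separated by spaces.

37 40 50 43

Insert 37: tree is empty, so 37 becomes the root.
Insert 3: 3 < 37 → go left. Place as left child of 37.
Insert 40: 40 > 37 → go right. Place as right child of 37.
Insert 50: 50 > 37 → go right; 50 > 40 → go right. Place as right child of 40.
Insert 13: 13 < 37 → go left; 13 > 3 → go right. Place as right child of 3.
Insert 54: 54 > 37 → go right; 54 > 40 → go right; 54 > 50 → go right. Place as right child of 50.
Insert 60: 60 > 37 → go right; 60 > 40 → go right; 60 > 50 → go right; 60 > 54 → go right. Place as right child of 54.
Insert 21: 21 < 37 → go left; 21 > 3 → go right; 21 > 13 → go right. Place as right child of 13.
Insert 26: 26 < 37 → go left; 26 > 3 → go right; 26 > 13 → go right; 26 > 21 → go right. Place as right child of 21.
Insert 5: 5 < 37 → go left; 5 > 3 → go right; 5 < 13 → go left. Place as left child of 13.
Insert 25: 25 < 37 → go left; 25 > 3 → go right; 25 > 13 → go right; 25 > 21 → go right; 25 < 26 → go left. Place as left child of 26.
Insert 57: 57 > 37 → go right; 57 > 40 → go right; 57 > 50 → go right; 57 > 54 → go right; 57 < 60 → go left. Place as left child of 60.
Insert 43: 43 > 37 → go right; 43 > 40 → go right; 43 < 50 → go left. Place as left child of 50.
Insert 11: 11 < 37 → go left; 11 > 3 → go right; 11 < 13 → go left; 11 > 5 → go right. Place as right child of 5.
Insert 23: 23 < 37 → go left; 23 > 3 → go right; 23 > 13 → go right; 23 > 21 → go right; 23 < 26 → go left; 23 < 25 → go left. Place as left child of 25.
Insert 4: 4 < 37 → go left; 4 > 3 → go right; 4 < 13 → go left; 4 < 5 → go left. Place as left child of 5.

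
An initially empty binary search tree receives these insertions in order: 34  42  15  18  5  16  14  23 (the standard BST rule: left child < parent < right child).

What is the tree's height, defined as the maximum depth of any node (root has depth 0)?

3

34: root
42: right child of 34 (depth 1)
15: left child of 34 (depth 1)
18: right child of 15 (depth 2)
5: left child of 15 (depth 2)
16: left child of 18 (depth 3)
14: right child of 5 (depth 3)
23: right child of 18 (depth 3)

The deepest node is 16 at depth 3.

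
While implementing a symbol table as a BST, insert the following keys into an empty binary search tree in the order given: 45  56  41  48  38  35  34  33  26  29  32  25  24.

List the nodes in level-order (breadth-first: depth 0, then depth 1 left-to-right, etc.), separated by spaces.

Insert 45: tree is empty, so 45 becomes the root.
Insert 56: 56 > 45 → go right. Place as right child of 45.
Insert 41: 41 < 45 → go left. Place as left child of 45.
Insert 48: 48 > 45 → go right; 48 < 56 → go left. Place as left child of 56.
Insert 38: 38 < 45 → go left; 38 < 41 → go left. Place as left child of 41.
Insert 35: 35 < 45 → go left; 35 < 41 → go left; 35 < 38 → go left. Place as left child of 38.
Insert 34: 34 < 45 → go left; 34 < 41 → go left; 34 < 38 → go left; 34 < 35 → go left. Place as left child of 35.
Insert 33: 33 < 45 → go left; 33 < 41 → go left; 33 < 38 → go left; 33 < 35 → go left; 33 < 34 → go left. Place as left child of 34.
Insert 26: 26 < 45 → go left; 26 < 41 → go left; 26 < 38 → go left; 26 < 35 → go left; 26 < 34 → go left; 26 < 33 → go left. Place as left child of 33.
Insert 29: 29 < 45 → go left; 29 < 41 → go left; 29 < 38 → go left; 29 < 35 → go left; 29 < 34 → go left; 29 < 33 → go left; 29 > 26 → go right. Place as right child of 26.
Insert 32: 32 < 45 → go left; 32 < 41 → go left; 32 < 38 → go left; 32 < 35 → go left; 32 < 34 → go left; 32 < 33 → go left; 32 > 26 → go right; 32 > 29 → go right. Place as right child of 29.
Insert 25: 25 < 45 → go left; 25 < 41 → go left; 25 < 38 → go left; 25 < 35 → go left; 25 < 34 → go left; 25 < 33 → go left; 25 < 26 → go left. Place as left child of 26.
Insert 24: 24 < 45 → go left; 24 < 41 → go left; 24 < 38 → go left; 24 < 35 → go left; 24 < 34 → go left; 24 < 33 → go left; 24 < 26 → go left; 24 < 25 → go left. Place as left child of 25.

45 41 56 38 48 35 34 33 26 25 29 24 32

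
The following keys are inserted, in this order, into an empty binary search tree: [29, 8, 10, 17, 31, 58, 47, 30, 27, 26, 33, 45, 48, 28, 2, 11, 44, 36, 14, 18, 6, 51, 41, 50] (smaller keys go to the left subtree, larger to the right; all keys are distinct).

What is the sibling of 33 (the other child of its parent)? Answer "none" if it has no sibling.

48

29: root
8: left child of 29 (depth 1)
10: right child of 8 (depth 2)
17: right child of 10 (depth 3)
31: right child of 29 (depth 1)
58: right child of 31 (depth 2)
47: left child of 58 (depth 3)
30: left child of 31 (depth 2)
27: right child of 17 (depth 4)
26: left child of 27 (depth 5)
33: left child of 47 (depth 4)
45: right child of 33 (depth 5)
48: right child of 47 (depth 4)
28: right child of 27 (depth 5)
2: left child of 8 (depth 2)
11: left child of 17 (depth 4)
44: left child of 45 (depth 6)
36: left child of 44 (depth 7)
14: right child of 11 (depth 5)
18: left child of 26 (depth 6)
6: right child of 2 (depth 3)
51: right child of 48 (depth 5)
41: right child of 36 (depth 8)
50: left child of 51 (depth 6)

33's parent is 47; the other child of 47 is 48.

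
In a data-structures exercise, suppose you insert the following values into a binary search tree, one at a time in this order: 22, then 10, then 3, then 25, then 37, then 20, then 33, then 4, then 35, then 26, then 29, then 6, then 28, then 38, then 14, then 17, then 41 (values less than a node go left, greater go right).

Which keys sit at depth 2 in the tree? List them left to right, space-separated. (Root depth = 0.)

Insert 22: tree is empty, so 22 becomes the root.
Insert 10: 10 < 22 → go left. Place as left child of 22.
Insert 3: 3 < 22 → go left; 3 < 10 → go left. Place as left child of 10.
Insert 25: 25 > 22 → go right. Place as right child of 22.
Insert 37: 37 > 22 → go right; 37 > 25 → go right. Place as right child of 25.
Insert 20: 20 < 22 → go left; 20 > 10 → go right. Place as right child of 10.
Insert 33: 33 > 22 → go right; 33 > 25 → go right; 33 < 37 → go left. Place as left child of 37.
Insert 4: 4 < 22 → go left; 4 < 10 → go left; 4 > 3 → go right. Place as right child of 3.
Insert 35: 35 > 22 → go right; 35 > 25 → go right; 35 < 37 → go left; 35 > 33 → go right. Place as right child of 33.
Insert 26: 26 > 22 → go right; 26 > 25 → go right; 26 < 37 → go left; 26 < 33 → go left. Place as left child of 33.
Insert 29: 29 > 22 → go right; 29 > 25 → go right; 29 < 37 → go left; 29 < 33 → go left; 29 > 26 → go right. Place as right child of 26.
Insert 6: 6 < 22 → go left; 6 < 10 → go left; 6 > 3 → go right; 6 > 4 → go right. Place as right child of 4.
Insert 28: 28 > 22 → go right; 28 > 25 → go right; 28 < 37 → go left; 28 < 33 → go left; 28 > 26 → go right; 28 < 29 → go left. Place as left child of 29.
Insert 38: 38 > 22 → go right; 38 > 25 → go right; 38 > 37 → go right. Place as right child of 37.
Insert 14: 14 < 22 → go left; 14 > 10 → go right; 14 < 20 → go left. Place as left child of 20.
Insert 17: 17 < 22 → go left; 17 > 10 → go right; 17 < 20 → go left; 17 > 14 → go right. Place as right child of 14.
Insert 41: 41 > 22 → go right; 41 > 25 → go right; 41 > 37 → go right; 41 > 38 → go right. Place as right child of 38.

3 20 37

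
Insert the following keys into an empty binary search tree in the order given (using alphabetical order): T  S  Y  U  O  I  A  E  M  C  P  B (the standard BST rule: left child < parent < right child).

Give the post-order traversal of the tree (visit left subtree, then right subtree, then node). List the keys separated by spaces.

T: root
S: left child of T (depth 1)
Y: right child of T (depth 1)
U: left child of Y (depth 2)
O: left child of S (depth 2)
I: left child of O (depth 3)
A: left child of I (depth 4)
E: right child of A (depth 5)
M: right child of I (depth 4)
C: left child of E (depth 6)
P: right child of O (depth 3)
B: left child of C (depth 7)

B C E A M I P O S U Y T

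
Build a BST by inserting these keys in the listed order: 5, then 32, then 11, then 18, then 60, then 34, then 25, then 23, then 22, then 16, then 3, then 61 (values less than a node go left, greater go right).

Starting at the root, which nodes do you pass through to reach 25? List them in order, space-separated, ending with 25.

Resulting structure (node: left, right):
  5: L=3, R=32
  32: L=11, R=60
  11: L=–, R=18
  18: L=16, R=25
  60: L=34, R=61
  34: L=–, R=–
  25: L=23, R=–
  23: L=22, R=–
  22: L=–, R=–
  16: L=–, R=–
  3: L=–, R=–
  61: L=–, R=–

5 32 11 18 25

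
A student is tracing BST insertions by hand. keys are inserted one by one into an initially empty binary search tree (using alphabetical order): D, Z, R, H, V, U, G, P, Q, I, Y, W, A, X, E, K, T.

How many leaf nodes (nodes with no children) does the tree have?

6

D: root
Z: right child of D (depth 1)
R: left child of Z (depth 2)
H: left child of R (depth 3)
V: right child of R (depth 3)
U: left child of V (depth 4)
G: left child of H (depth 4)
P: right child of H (depth 4)
Q: right child of P (depth 5)
I: left child of P (depth 5)
Y: right child of V (depth 4)
W: left child of Y (depth 5)
A: left child of D (depth 1)
X: right child of W (depth 6)
E: left child of G (depth 5)
K: right child of I (depth 6)
T: left child of U (depth 5)

Leaves: A, E, K, Q, T, X — 6 in total.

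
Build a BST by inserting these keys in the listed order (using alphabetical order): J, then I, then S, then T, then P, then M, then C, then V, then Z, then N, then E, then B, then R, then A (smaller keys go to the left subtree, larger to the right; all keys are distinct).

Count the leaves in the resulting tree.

J: root
I: left child of J (depth 1)
S: right child of J (depth 1)
T: right child of S (depth 2)
P: left child of S (depth 2)
M: left child of P (depth 3)
C: left child of I (depth 2)
V: right child of T (depth 3)
Z: right child of V (depth 4)
N: right child of M (depth 4)
E: right child of C (depth 3)
B: left child of C (depth 3)
R: right child of P (depth 3)
A: left child of B (depth 4)

Leaves: A, E, N, R, Z — 5 in total.

5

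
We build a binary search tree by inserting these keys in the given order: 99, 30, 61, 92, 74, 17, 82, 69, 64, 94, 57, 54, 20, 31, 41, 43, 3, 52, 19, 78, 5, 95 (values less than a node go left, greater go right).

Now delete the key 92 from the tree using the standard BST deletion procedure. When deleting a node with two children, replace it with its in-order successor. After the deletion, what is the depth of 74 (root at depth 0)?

4

99: root
30: left child of 99 (depth 1)
61: right child of 30 (depth 2)
92: right child of 61 (depth 3)
74: left child of 92 (depth 4)
17: left child of 30 (depth 2)
82: right child of 74 (depth 5)
69: left child of 74 (depth 5)
64: left child of 69 (depth 6)
94: right child of 92 (depth 4)
57: left child of 61 (depth 3)
54: left child of 57 (depth 4)
20: right child of 17 (depth 3)
31: left child of 54 (depth 5)
41: right child of 31 (depth 6)
43: right child of 41 (depth 7)
3: left child of 17 (depth 3)
52: right child of 43 (depth 8)
19: left child of 20 (depth 4)
78: left child of 82 (depth 6)
5: right child of 3 (depth 4)
95: right child of 94 (depth 5)

Delete 92 (two children — replace with in-order successor).
After deletion, path to 74: 99 → 30 → 61 → 94 → 74.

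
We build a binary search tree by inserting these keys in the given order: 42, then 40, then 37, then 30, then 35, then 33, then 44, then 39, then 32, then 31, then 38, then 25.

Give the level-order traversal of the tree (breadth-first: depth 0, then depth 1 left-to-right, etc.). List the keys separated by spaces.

Insert 42: tree is empty, so 42 becomes the root.
Insert 40: 40 < 42 → go left. Place as left child of 42.
Insert 37: 37 < 42 → go left; 37 < 40 → go left. Place as left child of 40.
Insert 30: 30 < 42 → go left; 30 < 40 → go left; 30 < 37 → go left. Place as left child of 37.
Insert 35: 35 < 42 → go left; 35 < 40 → go left; 35 < 37 → go left; 35 > 30 → go right. Place as right child of 30.
Insert 33: 33 < 42 → go left; 33 < 40 → go left; 33 < 37 → go left; 33 > 30 → go right; 33 < 35 → go left. Place as left child of 35.
Insert 44: 44 > 42 → go right. Place as right child of 42.
Insert 39: 39 < 42 → go left; 39 < 40 → go left; 39 > 37 → go right. Place as right child of 37.
Insert 32: 32 < 42 → go left; 32 < 40 → go left; 32 < 37 → go left; 32 > 30 → go right; 32 < 35 → go left; 32 < 33 → go left. Place as left child of 33.
Insert 31: 31 < 42 → go left; 31 < 40 → go left; 31 < 37 → go left; 31 > 30 → go right; 31 < 35 → go left; 31 < 33 → go left; 31 < 32 → go left. Place as left child of 32.
Insert 38: 38 < 42 → go left; 38 < 40 → go left; 38 > 37 → go right; 38 < 39 → go left. Place as left child of 39.
Insert 25: 25 < 42 → go left; 25 < 40 → go left; 25 < 37 → go left; 25 < 30 → go left. Place as left child of 30.

42 40 44 37 30 39 25 35 38 33 32 31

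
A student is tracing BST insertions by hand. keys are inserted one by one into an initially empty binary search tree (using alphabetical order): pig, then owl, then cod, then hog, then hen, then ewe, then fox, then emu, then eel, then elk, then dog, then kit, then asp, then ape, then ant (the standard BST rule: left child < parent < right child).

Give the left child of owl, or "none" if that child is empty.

Insert pig: tree is empty, so pig becomes the root.
Insert owl: owl < pig → go left. Place as left child of pig.
Insert cod: cod < pig → go left; cod < owl → go left. Place as left child of owl.
Insert hog: hog < pig → go left; hog < owl → go left; hog > cod → go right. Place as right child of cod.
Insert hen: hen < pig → go left; hen < owl → go left; hen > cod → go right; hen < hog → go left. Place as left child of hog.
Insert ewe: ewe < pig → go left; ewe < owl → go left; ewe > cod → go right; ewe < hog → go left; ewe < hen → go left. Place as left child of hen.
Insert fox: fox < pig → go left; fox < owl → go left; fox > cod → go right; fox < hog → go left; fox < hen → go left; fox > ewe → go right. Place as right child of ewe.
Insert emu: emu < pig → go left; emu < owl → go left; emu > cod → go right; emu < hog → go left; emu < hen → go left; emu < ewe → go left. Place as left child of ewe.
Insert eel: eel < pig → go left; eel < owl → go left; eel > cod → go right; eel < hog → go left; eel < hen → go left; eel < ewe → go left; eel < emu → go left. Place as left child of emu.
Insert elk: elk < pig → go left; elk < owl → go left; elk > cod → go right; elk < hog → go left; elk < hen → go left; elk < ewe → go left; elk < emu → go left; elk > eel → go right. Place as right child of eel.
Insert dog: dog < pig → go left; dog < owl → go left; dog > cod → go right; dog < hog → go left; dog < hen → go left; dog < ewe → go left; dog < emu → go left; dog < eel → go left. Place as left child of eel.
Insert kit: kit < pig → go left; kit < owl → go left; kit > cod → go right; kit > hog → go right. Place as right child of hog.
Insert asp: asp < pig → go left; asp < owl → go left; asp < cod → go left. Place as left child of cod.
Insert ape: ape < pig → go left; ape < owl → go left; ape < cod → go left; ape < asp → go left. Place as left child of asp.
Insert ant: ant < pig → go left; ant < owl → go left; ant < cod → go left; ant < asp → go left; ant < ape → go left. Place as left child of ape.

cod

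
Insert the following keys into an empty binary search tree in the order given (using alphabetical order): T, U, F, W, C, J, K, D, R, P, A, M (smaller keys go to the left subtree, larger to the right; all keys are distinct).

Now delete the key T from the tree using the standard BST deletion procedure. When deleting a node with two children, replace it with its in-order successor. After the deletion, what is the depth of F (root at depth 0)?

Insert T: tree is empty, so T becomes the root.
Insert U: U > T → go right. Place as right child of T.
Insert F: F < T → go left. Place as left child of T.
Insert W: W > T → go right; W > U → go right. Place as right child of U.
Insert C: C < T → go left; C < F → go left. Place as left child of F.
Insert J: J < T → go left; J > F → go right. Place as right child of F.
Insert K: K < T → go left; K > F → go right; K > J → go right. Place as right child of J.
Insert D: D < T → go left; D < F → go left; D > C → go right. Place as right child of C.
Insert R: R < T → go left; R > F → go right; R > J → go right; R > K → go right. Place as right child of K.
Insert P: P < T → go left; P > F → go right; P > J → go right; P > K → go right; P < R → go left. Place as left child of R.
Insert A: A < T → go left; A < F → go left; A < C → go left. Place as left child of C.
Insert M: M < T → go left; M > F → go right; M > J → go right; M > K → go right; M < R → go left; M < P → go left. Place as left child of P.

Delete T (two children — replace with in-order successor).
After deletion, path to F: U → F.

1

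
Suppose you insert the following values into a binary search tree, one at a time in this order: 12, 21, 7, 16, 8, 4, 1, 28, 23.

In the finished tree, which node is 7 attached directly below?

12

12: root
21: right child of 12 (depth 1)
7: left child of 12 (depth 1)
16: left child of 21 (depth 2)
8: right child of 7 (depth 2)
4: left child of 7 (depth 2)
1: left child of 4 (depth 3)
28: right child of 21 (depth 2)
23: left child of 28 (depth 3)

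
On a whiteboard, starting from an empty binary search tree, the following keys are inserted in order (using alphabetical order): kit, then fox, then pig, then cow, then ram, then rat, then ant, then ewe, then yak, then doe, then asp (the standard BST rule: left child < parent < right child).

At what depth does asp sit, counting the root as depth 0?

4

kit: root
fox: left child of kit (depth 1)
pig: right child of kit (depth 1)
cow: left child of fox (depth 2)
ram: right child of pig (depth 2)
rat: right child of ram (depth 3)
ant: left child of cow (depth 3)
ewe: right child of cow (depth 3)
yak: right child of rat (depth 4)
doe: left child of ewe (depth 4)
asp: right child of ant (depth 4)

Path to asp: kit → fox → cow → ant → asp, which is 4 edges.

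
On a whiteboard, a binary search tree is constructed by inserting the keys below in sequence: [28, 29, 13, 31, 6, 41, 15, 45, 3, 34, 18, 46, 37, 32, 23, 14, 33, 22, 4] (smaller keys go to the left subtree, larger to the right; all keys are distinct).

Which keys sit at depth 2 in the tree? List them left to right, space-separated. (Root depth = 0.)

Insert 28: tree is empty, so 28 becomes the root.
Insert 29: 29 > 28 → go right. Place as right child of 28.
Insert 13: 13 < 28 → go left. Place as left child of 28.
Insert 31: 31 > 28 → go right; 31 > 29 → go right. Place as right child of 29.
Insert 6: 6 < 28 → go left; 6 < 13 → go left. Place as left child of 13.
Insert 41: 41 > 28 → go right; 41 > 29 → go right; 41 > 31 → go right. Place as right child of 31.
Insert 15: 15 < 28 → go left; 15 > 13 → go right. Place as right child of 13.
Insert 45: 45 > 28 → go right; 45 > 29 → go right; 45 > 31 → go right; 45 > 41 → go right. Place as right child of 41.
Insert 3: 3 < 28 → go left; 3 < 13 → go left; 3 < 6 → go left. Place as left child of 6.
Insert 34: 34 > 28 → go right; 34 > 29 → go right; 34 > 31 → go right; 34 < 41 → go left. Place as left child of 41.
Insert 18: 18 < 28 → go left; 18 > 13 → go right; 18 > 15 → go right. Place as right child of 15.
Insert 46: 46 > 28 → go right; 46 > 29 → go right; 46 > 31 → go right; 46 > 41 → go right; 46 > 45 → go right. Place as right child of 45.
Insert 37: 37 > 28 → go right; 37 > 29 → go right; 37 > 31 → go right; 37 < 41 → go left; 37 > 34 → go right. Place as right child of 34.
Insert 32: 32 > 28 → go right; 32 > 29 → go right; 32 > 31 → go right; 32 < 41 → go left; 32 < 34 → go left. Place as left child of 34.
Insert 23: 23 < 28 → go left; 23 > 13 → go right; 23 > 15 → go right; 23 > 18 → go right. Place as right child of 18.
Insert 14: 14 < 28 → go left; 14 > 13 → go right; 14 < 15 → go left. Place as left child of 15.
Insert 33: 33 > 28 → go right; 33 > 29 → go right; 33 > 31 → go right; 33 < 41 → go left; 33 < 34 → go left; 33 > 32 → go right. Place as right child of 32.
Insert 22: 22 < 28 → go left; 22 > 13 → go right; 22 > 15 → go right; 22 > 18 → go right; 22 < 23 → go left. Place as left child of 23.
Insert 4: 4 < 28 → go left; 4 < 13 → go left; 4 < 6 → go left; 4 > 3 → go right. Place as right child of 3.

6 15 31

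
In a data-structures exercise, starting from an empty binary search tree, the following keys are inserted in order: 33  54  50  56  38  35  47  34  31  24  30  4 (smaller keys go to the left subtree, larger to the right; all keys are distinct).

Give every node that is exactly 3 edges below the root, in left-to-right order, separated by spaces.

4 30 38

Insert 33: tree is empty, so 33 becomes the root.
Insert 54: 54 > 33 → go right. Place as right child of 33.
Insert 50: 50 > 33 → go right; 50 < 54 → go left. Place as left child of 54.
Insert 56: 56 > 33 → go right; 56 > 54 → go right. Place as right child of 54.
Insert 38: 38 > 33 → go right; 38 < 54 → go left; 38 < 50 → go left. Place as left child of 50.
Insert 35: 35 > 33 → go right; 35 < 54 → go left; 35 < 50 → go left; 35 < 38 → go left. Place as left child of 38.
Insert 47: 47 > 33 → go right; 47 < 54 → go left; 47 < 50 → go left; 47 > 38 → go right. Place as right child of 38.
Insert 34: 34 > 33 → go right; 34 < 54 → go left; 34 < 50 → go left; 34 < 38 → go left; 34 < 35 → go left. Place as left child of 35.
Insert 31: 31 < 33 → go left. Place as left child of 33.
Insert 24: 24 < 33 → go left; 24 < 31 → go left. Place as left child of 31.
Insert 30: 30 < 33 → go left; 30 < 31 → go left; 30 > 24 → go right. Place as right child of 24.
Insert 4: 4 < 33 → go left; 4 < 31 → go left; 4 < 24 → go left. Place as left child of 24.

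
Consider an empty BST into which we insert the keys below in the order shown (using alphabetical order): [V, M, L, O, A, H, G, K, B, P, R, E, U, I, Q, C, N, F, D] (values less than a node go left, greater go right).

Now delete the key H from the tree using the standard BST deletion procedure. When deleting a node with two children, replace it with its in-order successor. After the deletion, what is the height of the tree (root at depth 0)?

Resulting structure (node: left, right):
  V: L=M, R=–
  M: L=L, R=O
  L: L=A, R=–
  O: L=N, R=P
  A: L=–, R=H
  H: L=G, R=K
  G: L=B, R=–
  K: L=I, R=–
  B: L=–, R=E
  P: L=–, R=R
  R: L=Q, R=U
  E: L=C, R=F
  U: L=–, R=–
  I: L=–, R=–
  Q: L=–, R=–
  C: L=–, R=D
  N: L=–, R=–
  F: L=–, R=–
  D: L=–, R=–

Delete H (two children — replace with in-order successor).
After deletion, deepest node is D at depth 9.

9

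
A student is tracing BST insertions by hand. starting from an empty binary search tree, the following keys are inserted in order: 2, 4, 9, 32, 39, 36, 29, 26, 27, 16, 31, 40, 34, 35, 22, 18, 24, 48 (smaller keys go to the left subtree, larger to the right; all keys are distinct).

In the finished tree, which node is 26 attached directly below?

Insert 2: tree is empty, so 2 becomes the root.
Insert 4: 4 > 2 → go right. Place as right child of 2.
Insert 9: 9 > 2 → go right; 9 > 4 → go right. Place as right child of 4.
Insert 32: 32 > 2 → go right; 32 > 4 → go right; 32 > 9 → go right. Place as right child of 9.
Insert 39: 39 > 2 → go right; 39 > 4 → go right; 39 > 9 → go right; 39 > 32 → go right. Place as right child of 32.
Insert 36: 36 > 2 → go right; 36 > 4 → go right; 36 > 9 → go right; 36 > 32 → go right; 36 < 39 → go left. Place as left child of 39.
Insert 29: 29 > 2 → go right; 29 > 4 → go right; 29 > 9 → go right; 29 < 32 → go left. Place as left child of 32.
Insert 26: 26 > 2 → go right; 26 > 4 → go right; 26 > 9 → go right; 26 < 32 → go left; 26 < 29 → go left. Place as left child of 29.
Insert 27: 27 > 2 → go right; 27 > 4 → go right; 27 > 9 → go right; 27 < 32 → go left; 27 < 29 → go left; 27 > 26 → go right. Place as right child of 26.
Insert 16: 16 > 2 → go right; 16 > 4 → go right; 16 > 9 → go right; 16 < 32 → go left; 16 < 29 → go left; 16 < 26 → go left. Place as left child of 26.
Insert 31: 31 > 2 → go right; 31 > 4 → go right; 31 > 9 → go right; 31 < 32 → go left; 31 > 29 → go right. Place as right child of 29.
Insert 40: 40 > 2 → go right; 40 > 4 → go right; 40 > 9 → go right; 40 > 32 → go right; 40 > 39 → go right. Place as right child of 39.
Insert 34: 34 > 2 → go right; 34 > 4 → go right; 34 > 9 → go right; 34 > 32 → go right; 34 < 39 → go left; 34 < 36 → go left. Place as left child of 36.
Insert 35: 35 > 2 → go right; 35 > 4 → go right; 35 > 9 → go right; 35 > 32 → go right; 35 < 39 → go left; 35 < 36 → go left; 35 > 34 → go right. Place as right child of 34.
Insert 22: 22 > 2 → go right; 22 > 4 → go right; 22 > 9 → go right; 22 < 32 → go left; 22 < 29 → go left; 22 < 26 → go left; 22 > 16 → go right. Place as right child of 16.
Insert 18: 18 > 2 → go right; 18 > 4 → go right; 18 > 9 → go right; 18 < 32 → go left; 18 < 29 → go left; 18 < 26 → go left; 18 > 16 → go right; 18 < 22 → go left. Place as left child of 22.
Insert 24: 24 > 2 → go right; 24 > 4 → go right; 24 > 9 → go right; 24 < 32 → go left; 24 < 29 → go left; 24 < 26 → go left; 24 > 16 → go right; 24 > 22 → go right. Place as right child of 22.
Insert 48: 48 > 2 → go right; 48 > 4 → go right; 48 > 9 → go right; 48 > 32 → go right; 48 > 39 → go right; 48 > 40 → go right. Place as right child of 40.

29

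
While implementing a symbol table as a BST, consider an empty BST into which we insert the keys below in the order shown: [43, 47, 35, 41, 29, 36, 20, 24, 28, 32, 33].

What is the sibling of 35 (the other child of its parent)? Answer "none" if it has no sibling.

43: root
47: right child of 43 (depth 1)
35: left child of 43 (depth 1)
41: right child of 35 (depth 2)
29: left child of 35 (depth 2)
36: left child of 41 (depth 3)
20: left child of 29 (depth 3)
24: right child of 20 (depth 4)
28: right child of 24 (depth 5)
32: right child of 29 (depth 3)
33: right child of 32 (depth 4)

35's parent is 43; the other child of 43 is 47.

47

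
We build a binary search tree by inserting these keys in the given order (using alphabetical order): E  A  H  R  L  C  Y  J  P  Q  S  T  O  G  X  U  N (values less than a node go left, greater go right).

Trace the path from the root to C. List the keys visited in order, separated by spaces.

E A C

Insert E: tree is empty, so E becomes the root.
Insert A: A < E → go left. Place as left child of E.
Insert H: H > E → go right. Place as right child of E.
Insert R: R > E → go right; R > H → go right. Place as right child of H.
Insert L: L > E → go right; L > H → go right; L < R → go left. Place as left child of R.
Insert C: C < E → go left; C > A → go right. Place as right child of A.
Insert Y: Y > E → go right; Y > H → go right; Y > R → go right. Place as right child of R.
Insert J: J > E → go right; J > H → go right; J < R → go left; J < L → go left. Place as left child of L.
Insert P: P > E → go right; P > H → go right; P < R → go left; P > L → go right. Place as right child of L.
Insert Q: Q > E → go right; Q > H → go right; Q < R → go left; Q > L → go right; Q > P → go right. Place as right child of P.
Insert S: S > E → go right; S > H → go right; S > R → go right; S < Y → go left. Place as left child of Y.
Insert T: T > E → go right; T > H → go right; T > R → go right; T < Y → go left; T > S → go right. Place as right child of S.
Insert O: O > E → go right; O > H → go right; O < R → go left; O > L → go right; O < P → go left. Place as left child of P.
Insert G: G > E → go right; G < H → go left. Place as left child of H.
Insert X: X > E → go right; X > H → go right; X > R → go right; X < Y → go left; X > S → go right; X > T → go right. Place as right child of T.
Insert U: U > E → go right; U > H → go right; U > R → go right; U < Y → go left; U > S → go right; U > T → go right; U < X → go left. Place as left child of X.
Insert N: N > E → go right; N > H → go right; N < R → go left; N > L → go right; N < P → go left; N < O → go left. Place as left child of O.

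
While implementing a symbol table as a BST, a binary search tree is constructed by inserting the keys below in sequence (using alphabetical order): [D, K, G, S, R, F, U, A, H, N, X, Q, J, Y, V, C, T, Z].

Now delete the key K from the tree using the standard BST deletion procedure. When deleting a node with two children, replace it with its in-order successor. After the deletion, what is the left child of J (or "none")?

none

D: root
K: right child of D (depth 1)
G: left child of K (depth 2)
S: right child of K (depth 2)
R: left child of S (depth 3)
F: left child of G (depth 3)
U: right child of S (depth 3)
A: left child of D (depth 1)
H: right child of G (depth 3)
N: left child of R (depth 4)
X: right child of U (depth 4)
Q: right child of N (depth 5)
J: right child of H (depth 4)
Y: right child of X (depth 5)
V: left child of X (depth 5)
C: right child of A (depth 2)
T: left child of U (depth 4)
Z: right child of Y (depth 6)

Delete K (two children — replace with in-order successor).
After deletion, J's left child: none.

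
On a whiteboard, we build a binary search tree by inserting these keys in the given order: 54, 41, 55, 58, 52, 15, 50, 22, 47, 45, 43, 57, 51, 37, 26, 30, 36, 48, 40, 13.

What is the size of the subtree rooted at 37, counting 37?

54: root
41: left child of 54 (depth 1)
55: right child of 54 (depth 1)
58: right child of 55 (depth 2)
52: right child of 41 (depth 2)
15: left child of 41 (depth 2)
50: left child of 52 (depth 3)
22: right child of 15 (depth 3)
47: left child of 50 (depth 4)
45: left child of 47 (depth 5)
43: left child of 45 (depth 6)
57: left child of 58 (depth 3)
51: right child of 50 (depth 4)
37: right child of 22 (depth 4)
26: left child of 37 (depth 5)
30: right child of 26 (depth 6)
36: right child of 30 (depth 7)
48: right child of 47 (depth 5)
40: right child of 37 (depth 5)
13: left child of 15 (depth 3)

Subtree rooted at 37 contains: 37, 26, 30, 36, 40 — 5 nodes.

5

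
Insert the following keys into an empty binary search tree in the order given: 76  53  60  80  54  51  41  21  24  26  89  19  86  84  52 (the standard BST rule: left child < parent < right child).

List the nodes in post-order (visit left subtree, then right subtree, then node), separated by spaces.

19 26 24 21 41 52 51 54 60 53 84 86 89 80 76

Resulting structure (node: left, right):
  76: L=53, R=80
  53: L=51, R=60
  60: L=54, R=–
  80: L=–, R=89
  54: L=–, R=–
  51: L=41, R=52
  41: L=21, R=–
  21: L=19, R=24
  24: L=–, R=26
  26: L=–, R=–
  89: L=86, R=–
  19: L=–, R=–
  86: L=84, R=–
  84: L=–, R=–
  52: L=–, R=–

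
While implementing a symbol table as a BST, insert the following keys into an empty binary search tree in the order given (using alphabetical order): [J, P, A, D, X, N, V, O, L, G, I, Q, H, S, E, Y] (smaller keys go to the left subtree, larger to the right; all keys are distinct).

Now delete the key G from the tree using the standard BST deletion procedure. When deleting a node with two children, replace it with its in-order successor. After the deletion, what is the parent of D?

A

Resulting structure (node: left, right):
  J: L=A, R=P
  P: L=N, R=X
  A: L=–, R=D
  D: L=–, R=G
  X: L=V, R=Y
  N: L=L, R=O
  V: L=Q, R=–
  O: L=–, R=–
  L: L=–, R=–
  G: L=E, R=I
  I: L=H, R=–
  Q: L=–, R=S
  H: L=–, R=–
  S: L=–, R=–
  E: L=–, R=–
  Y: L=–, R=–

Delete G (two children — replace with in-order successor).
After deletion, D's parent is A.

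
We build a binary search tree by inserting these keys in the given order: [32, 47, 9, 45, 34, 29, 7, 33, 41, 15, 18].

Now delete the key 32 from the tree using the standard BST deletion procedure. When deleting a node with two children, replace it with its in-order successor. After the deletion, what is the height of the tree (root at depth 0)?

4

Resulting structure (node: left, right):
  32: L=9, R=47
  47: L=45, R=–
  9: L=7, R=29
  45: L=34, R=–
  34: L=33, R=41
  29: L=15, R=–
  7: L=–, R=–
  33: L=–, R=–
  41: L=–, R=–
  15: L=–, R=18
  18: L=–, R=–

Delete 32 (two children — replace with in-order successor).
After deletion, deepest node is 41 at depth 4.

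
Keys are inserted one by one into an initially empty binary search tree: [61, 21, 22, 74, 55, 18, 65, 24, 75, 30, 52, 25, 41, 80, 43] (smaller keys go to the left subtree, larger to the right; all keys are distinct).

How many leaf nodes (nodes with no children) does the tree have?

Insert 61: tree is empty, so 61 becomes the root.
Insert 21: 21 < 61 → go left. Place as left child of 61.
Insert 22: 22 < 61 → go left; 22 > 21 → go right. Place as right child of 21.
Insert 74: 74 > 61 → go right. Place as right child of 61.
Insert 55: 55 < 61 → go left; 55 > 21 → go right; 55 > 22 → go right. Place as right child of 22.
Insert 18: 18 < 61 → go left; 18 < 21 → go left. Place as left child of 21.
Insert 65: 65 > 61 → go right; 65 < 74 → go left. Place as left child of 74.
Insert 24: 24 < 61 → go left; 24 > 21 → go right; 24 > 22 → go right; 24 < 55 → go left. Place as left child of 55.
Insert 75: 75 > 61 → go right; 75 > 74 → go right. Place as right child of 74.
Insert 30: 30 < 61 → go left; 30 > 21 → go right; 30 > 22 → go right; 30 < 55 → go left; 30 > 24 → go right. Place as right child of 24.
Insert 52: 52 < 61 → go left; 52 > 21 → go right; 52 > 22 → go right; 52 < 55 → go left; 52 > 24 → go right; 52 > 30 → go right. Place as right child of 30.
Insert 25: 25 < 61 → go left; 25 > 21 → go right; 25 > 22 → go right; 25 < 55 → go left; 25 > 24 → go right; 25 < 30 → go left. Place as left child of 30.
Insert 41: 41 < 61 → go left; 41 > 21 → go right; 41 > 22 → go right; 41 < 55 → go left; 41 > 24 → go right; 41 > 30 → go right; 41 < 52 → go left. Place as left child of 52.
Insert 80: 80 > 61 → go right; 80 > 74 → go right; 80 > 75 → go right. Place as right child of 75.
Insert 43: 43 < 61 → go left; 43 > 21 → go right; 43 > 22 → go right; 43 < 55 → go left; 43 > 24 → go right; 43 > 30 → go right; 43 < 52 → go left; 43 > 41 → go right. Place as right child of 41.

Leaves: 18, 25, 43, 65, 80 — 5 in total.

5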